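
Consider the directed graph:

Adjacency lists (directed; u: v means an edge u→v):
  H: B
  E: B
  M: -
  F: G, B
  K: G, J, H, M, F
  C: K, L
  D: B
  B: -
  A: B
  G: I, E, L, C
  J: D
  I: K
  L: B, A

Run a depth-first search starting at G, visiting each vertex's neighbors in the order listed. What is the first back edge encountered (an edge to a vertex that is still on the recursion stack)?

DFS from G (visiting each vertex's neighbors in the order listed); mark gray on enter, black on exit:
G gray
  I gray
    K gray
      K→G: G is gray → back edge
First back edge: K → G.

K->G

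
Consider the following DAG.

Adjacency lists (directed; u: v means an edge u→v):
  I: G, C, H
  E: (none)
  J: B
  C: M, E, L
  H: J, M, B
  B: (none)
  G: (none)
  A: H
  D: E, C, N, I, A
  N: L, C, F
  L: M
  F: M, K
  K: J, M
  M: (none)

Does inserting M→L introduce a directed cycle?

Yes

Adding M→L creates a cycle iff L can already reach M.
Path from L: L → M.
So L → … → M → L is a cycle.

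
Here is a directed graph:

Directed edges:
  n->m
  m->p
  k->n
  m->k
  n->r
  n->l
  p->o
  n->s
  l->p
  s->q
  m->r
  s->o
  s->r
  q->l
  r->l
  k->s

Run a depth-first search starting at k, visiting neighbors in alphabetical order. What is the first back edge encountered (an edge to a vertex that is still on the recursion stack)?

DFS from k (visiting neighbors in alphabetical order); mark gray on enter, black on exit:
k gray
  n gray
    l gray
      p gray
        o gray
        o black
      p black
    l black
    m gray
      m→k: k is gray → back edge
First back edge: m → k.

m→k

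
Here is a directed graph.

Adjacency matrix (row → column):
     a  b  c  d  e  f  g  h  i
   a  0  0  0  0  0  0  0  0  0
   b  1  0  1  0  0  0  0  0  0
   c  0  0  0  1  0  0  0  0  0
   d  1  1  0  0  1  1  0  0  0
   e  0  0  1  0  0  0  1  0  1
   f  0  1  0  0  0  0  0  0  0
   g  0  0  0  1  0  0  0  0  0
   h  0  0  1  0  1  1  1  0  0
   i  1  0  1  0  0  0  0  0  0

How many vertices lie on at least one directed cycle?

7

A vertex is on a directed cycle iff it belongs to a strongly connected component of size ≥ 2 (or has a self-loop).
The vertices on cycles are {b, c, d, e, f, g, i} — 7 in total.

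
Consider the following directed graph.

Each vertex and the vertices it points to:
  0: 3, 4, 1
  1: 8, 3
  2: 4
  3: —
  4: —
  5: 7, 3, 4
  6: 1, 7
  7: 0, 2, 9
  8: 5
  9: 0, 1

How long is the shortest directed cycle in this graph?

For each vertex v, BFS finds the shortest path from v back to v.
The shortest such closed walk is 7 → 9 → 1 → 8 → 5 → 7, length 5.

5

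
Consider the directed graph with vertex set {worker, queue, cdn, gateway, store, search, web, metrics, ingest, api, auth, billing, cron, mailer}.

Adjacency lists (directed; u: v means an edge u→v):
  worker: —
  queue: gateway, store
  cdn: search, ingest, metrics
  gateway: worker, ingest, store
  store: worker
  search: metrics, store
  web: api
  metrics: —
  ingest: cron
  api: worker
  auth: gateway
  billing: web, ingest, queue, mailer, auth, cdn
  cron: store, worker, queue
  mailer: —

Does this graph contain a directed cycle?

Yes

DFS with white/gray/black marking, starting from api:
api gray
  worker gray
  worker black
api black
queue gray
  gateway gray
    gateway→worker: worker black — skip
    ingest gray
      cron gray
        store gray
          store→worker: worker black — skip
        store black
        cron→worker: worker black — skip
        cron→queue: queue is gray → back edge
Back edge found, so a cycle exists: queue → gateway → ingest → cron → queue.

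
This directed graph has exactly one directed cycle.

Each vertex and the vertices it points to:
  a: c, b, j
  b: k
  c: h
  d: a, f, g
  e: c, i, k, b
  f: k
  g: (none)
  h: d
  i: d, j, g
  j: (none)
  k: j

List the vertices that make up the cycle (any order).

DFS with gray/black marking from d:
d gray
  a gray
    c gray
      h gray
        h→d: d is gray → back edge
Back edge closes the cycle d → a → c → h → d; its vertices are {a, c, d, h}.

a, c, d, h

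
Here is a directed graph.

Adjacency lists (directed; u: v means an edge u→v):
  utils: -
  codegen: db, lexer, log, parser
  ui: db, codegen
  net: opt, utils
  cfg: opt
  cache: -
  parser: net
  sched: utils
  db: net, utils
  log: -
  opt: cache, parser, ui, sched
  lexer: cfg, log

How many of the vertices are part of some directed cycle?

A vertex is on a directed cycle iff it belongs to a strongly connected component of size ≥ 2 (or has a self-loop).
The vertices on cycles are {db, ui, cfg, net, opt, lexer, parser, codegen} — 8 in total.

8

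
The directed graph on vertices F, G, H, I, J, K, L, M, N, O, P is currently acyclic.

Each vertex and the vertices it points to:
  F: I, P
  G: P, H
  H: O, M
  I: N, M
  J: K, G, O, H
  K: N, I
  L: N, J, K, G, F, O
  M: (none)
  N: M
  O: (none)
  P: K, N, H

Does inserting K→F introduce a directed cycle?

Yes

Adding K→F creates a cycle iff F can already reach K.
Path from F: F → P → K.
So F → … → K → F is a cycle.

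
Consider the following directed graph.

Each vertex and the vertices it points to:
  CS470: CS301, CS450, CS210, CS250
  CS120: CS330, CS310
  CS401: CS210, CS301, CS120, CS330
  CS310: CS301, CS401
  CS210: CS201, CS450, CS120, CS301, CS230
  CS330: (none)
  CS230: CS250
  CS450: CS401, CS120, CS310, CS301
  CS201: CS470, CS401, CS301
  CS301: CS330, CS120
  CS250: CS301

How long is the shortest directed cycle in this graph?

For each vertex v, BFS finds the shortest path from v back to v.
The shortest such closed walk is CS201 → CS470 → CS210 → CS201, length 3.

3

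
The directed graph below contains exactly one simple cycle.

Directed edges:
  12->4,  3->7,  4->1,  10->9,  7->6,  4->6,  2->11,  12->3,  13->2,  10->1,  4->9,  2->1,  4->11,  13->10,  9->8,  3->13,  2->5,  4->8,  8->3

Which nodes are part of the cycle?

3, 8, 9, 10, 13

DFS with gray/black marking from 3:
3 gray
  7 gray
    6 gray
    6 black
  7 black
  13 gray
    10 gray
      9 gray
        8 gray
          8→3: 3 is gray → back edge
Back edge closes the cycle 3 → 13 → 10 → 9 → 8 → 3; its vertices are {3, 8, 9, 10, 13}.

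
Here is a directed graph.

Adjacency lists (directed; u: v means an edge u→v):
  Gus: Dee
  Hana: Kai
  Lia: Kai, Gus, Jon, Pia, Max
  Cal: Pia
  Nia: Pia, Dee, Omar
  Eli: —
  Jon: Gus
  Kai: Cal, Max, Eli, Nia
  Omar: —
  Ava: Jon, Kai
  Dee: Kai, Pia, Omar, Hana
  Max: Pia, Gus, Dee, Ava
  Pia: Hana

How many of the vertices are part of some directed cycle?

A vertex is on a directed cycle iff it belongs to a strongly connected component of size ≥ 2 (or has a self-loop).
The vertices on cycles are {Ava, Cal, Dee, Gus, Jon, Kai, Max, Nia, Pia, Hana} — 10 in total.

10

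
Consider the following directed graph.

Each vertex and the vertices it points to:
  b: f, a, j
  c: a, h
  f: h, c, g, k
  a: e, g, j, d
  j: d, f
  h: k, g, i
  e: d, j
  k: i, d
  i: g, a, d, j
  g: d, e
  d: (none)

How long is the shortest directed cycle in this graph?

4

For each vertex v, BFS finds the shortest path from v back to v.
The shortest such closed walk is f → h → i → j → f, length 4.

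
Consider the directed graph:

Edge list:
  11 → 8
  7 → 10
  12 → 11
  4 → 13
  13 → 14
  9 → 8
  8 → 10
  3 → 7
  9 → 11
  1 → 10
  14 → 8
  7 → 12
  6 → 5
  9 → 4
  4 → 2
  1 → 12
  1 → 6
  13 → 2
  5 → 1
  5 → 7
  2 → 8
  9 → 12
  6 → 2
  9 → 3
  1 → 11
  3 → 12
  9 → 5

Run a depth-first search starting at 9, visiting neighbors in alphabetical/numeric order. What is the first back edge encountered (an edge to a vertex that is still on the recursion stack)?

DFS from 9 (visiting neighbors in alphabetical/numeric order); mark gray on enter, black on exit:
9 gray
  3 gray
    7 gray
      10 gray
      10 black
      12 gray
        11 gray
          8 gray
            8→10: 10 black — skip
          8 black
        11 black
      12 black
    7 black
    3→12: 12 black — skip
  3 black
  4 gray
    2 gray
      2→8: 8 black — skip
    2 black
    13 gray
      13→2: 2 black — skip
      14 gray
        14→8: 8 black — skip
      14 black
    13 black
  4 black
  5 gray
    1 gray
      6 gray
        6→2: 2 black — skip
        6→5: 5 is gray → back edge
First back edge: 6 → 5.

6→5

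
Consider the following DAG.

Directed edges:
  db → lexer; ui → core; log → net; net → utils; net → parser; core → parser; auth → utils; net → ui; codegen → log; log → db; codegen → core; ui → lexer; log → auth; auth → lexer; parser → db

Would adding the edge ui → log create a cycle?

Yes

Adding ui→log creates a cycle iff log can already reach ui.
Path from log: log → net → ui.
So log → … → ui → log is a cycle.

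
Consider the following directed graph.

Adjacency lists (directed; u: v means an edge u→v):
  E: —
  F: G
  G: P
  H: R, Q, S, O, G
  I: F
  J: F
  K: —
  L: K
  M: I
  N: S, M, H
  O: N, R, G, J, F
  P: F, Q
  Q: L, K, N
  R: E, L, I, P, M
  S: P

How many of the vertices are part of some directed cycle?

A vertex is on a directed cycle iff it belongs to a strongly connected component of size ≥ 2 (or has a self-loop).
The vertices on cycles are {F, G, H, I, J, M, N, O, P, Q, R, S} — 12 in total.

12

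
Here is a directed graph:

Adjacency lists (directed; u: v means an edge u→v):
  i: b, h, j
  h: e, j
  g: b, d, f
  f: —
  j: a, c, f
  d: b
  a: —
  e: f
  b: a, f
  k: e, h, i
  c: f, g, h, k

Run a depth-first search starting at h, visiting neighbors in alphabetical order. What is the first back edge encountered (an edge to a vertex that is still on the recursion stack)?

DFS from h (visiting neighbors in alphabetical order); mark gray on enter, black on exit:
h gray
  e gray
    f gray
    f black
  e black
  j gray
    a gray
    a black
    c gray
      c→f: f black — skip
      g gray
        b gray
          b→a: a black — skip
          b→f: f black — skip
        b black
        d gray
          d→b: b black — skip
        d black
        g→f: f black — skip
      g black
      c→h: h is gray → back edge
First back edge: c → h.

c→h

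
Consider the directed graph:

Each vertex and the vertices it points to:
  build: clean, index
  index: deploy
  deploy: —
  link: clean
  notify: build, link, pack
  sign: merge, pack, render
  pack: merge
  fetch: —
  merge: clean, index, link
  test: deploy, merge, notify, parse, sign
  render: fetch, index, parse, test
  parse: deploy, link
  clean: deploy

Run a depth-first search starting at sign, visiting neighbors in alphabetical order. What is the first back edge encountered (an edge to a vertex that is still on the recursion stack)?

test→sign

DFS from sign (visiting neighbors in alphabetical order); mark gray on enter, black on exit:
sign gray
  merge gray
    clean gray
      deploy gray
      deploy black
    clean black
    index gray
      index→deploy: deploy black — skip
    index black
    link gray
      link→clean: clean black — skip
    link black
  merge black
  pack gray
    pack→merge: merge black — skip
  pack black
  render gray
    fetch gray
    fetch black
    render→index: index black — skip
    parse gray
      parse→deploy: deploy black — skip
      parse→link: link black — skip
    parse black
    test gray
      test→deploy: deploy black — skip
      test→merge: merge black — skip
      notify gray
        build gray
          build→clean: clean black — skip
          build→index: index black — skip
        build black
        notify→link: link black — skip
        notify→pack: pack black — skip
      notify black
      test→parse: parse black — skip
      test→sign: sign is gray → back edge
First back edge: test → sign.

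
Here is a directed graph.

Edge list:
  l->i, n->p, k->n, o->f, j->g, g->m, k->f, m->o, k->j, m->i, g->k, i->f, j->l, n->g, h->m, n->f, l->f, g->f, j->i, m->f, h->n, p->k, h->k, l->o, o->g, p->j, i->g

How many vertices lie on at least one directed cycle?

9

A vertex is on a directed cycle iff it belongs to a strongly connected component of size ≥ 2 (or has a self-loop).
The vertices on cycles are {g, i, j, k, l, m, n, o, p} — 9 in total.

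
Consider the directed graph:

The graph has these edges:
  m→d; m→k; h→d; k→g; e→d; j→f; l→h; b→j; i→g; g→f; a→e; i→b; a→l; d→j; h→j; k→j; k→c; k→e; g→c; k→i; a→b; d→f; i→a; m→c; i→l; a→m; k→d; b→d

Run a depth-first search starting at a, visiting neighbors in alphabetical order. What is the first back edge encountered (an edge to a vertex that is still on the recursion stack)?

i→a

DFS from a (visiting neighbors in alphabetical order); mark gray on enter, black on exit:
a gray
  b gray
    d gray
      f gray
      f black
      j gray
        j→f: f black — skip
      j black
    d black
    b→j: j black — skip
  b black
  e gray
    e→d: d black — skip
  e black
  l gray
    h gray
      h→d: d black — skip
      h→j: j black — skip
    h black
  l black
  m gray
    c gray
    c black
    m→d: d black — skip
    k gray
      k→c: c black — skip
      k→d: d black — skip
      k→e: e black — skip
      g gray
        g→c: c black — skip
        g→f: f black — skip
      g black
      i gray
        i→a: a is gray → back edge
First back edge: i → a.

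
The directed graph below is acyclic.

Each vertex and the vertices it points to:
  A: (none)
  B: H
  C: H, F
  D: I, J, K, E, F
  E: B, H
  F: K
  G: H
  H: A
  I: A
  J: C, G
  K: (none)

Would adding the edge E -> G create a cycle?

Adding E→G creates a cycle iff G can already reach E.
Explore from G: no path reaches E. The graph stays acyclic.

No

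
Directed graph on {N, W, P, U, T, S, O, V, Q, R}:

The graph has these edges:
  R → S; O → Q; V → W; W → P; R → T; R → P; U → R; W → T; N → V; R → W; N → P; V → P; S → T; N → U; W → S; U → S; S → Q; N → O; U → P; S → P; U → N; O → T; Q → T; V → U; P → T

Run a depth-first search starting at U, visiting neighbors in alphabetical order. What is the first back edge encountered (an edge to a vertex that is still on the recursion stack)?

DFS from U (visiting neighbors in alphabetical order); mark gray on enter, black on exit:
U gray
  N gray
    O gray
      Q gray
        T gray
        T black
      Q black
      O→T: T black — skip
    O black
    P gray
      P→T: T black — skip
    P black
    N→U: U is gray → back edge
First back edge: N → U.

N→U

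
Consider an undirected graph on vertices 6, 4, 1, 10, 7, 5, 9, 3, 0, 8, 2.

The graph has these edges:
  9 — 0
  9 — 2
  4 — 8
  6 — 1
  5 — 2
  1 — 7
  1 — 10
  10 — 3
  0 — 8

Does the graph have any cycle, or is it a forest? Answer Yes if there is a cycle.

DFS, tracking each vertex's parent; an edge to a visited non-parent vertex closes a cycle.
Start from 3:
visit 3 (parent –)
  visit 10 (parent 3)
    visit 1 (parent 10)
      visit 6 (parent 1)
        6–1: parent, skip
      visit 7 (parent 1)
        7–1: parent, skip
      1–10: parent, skip
    10–3: parent, skip
visit 4 (parent –)
  visit 8 (parent 4)
    8–4: parent, skip
    visit 0 (parent 8)
      visit 9 (parent 0)
        9–0: parent, skip
        visit 2 (parent 9)
          2–9: parent, skip
          visit 5 (parent 2)
            5–2: parent, skip
      0–8: parent, skip
No non-parent visited neighbor found — the graph is a forest.

No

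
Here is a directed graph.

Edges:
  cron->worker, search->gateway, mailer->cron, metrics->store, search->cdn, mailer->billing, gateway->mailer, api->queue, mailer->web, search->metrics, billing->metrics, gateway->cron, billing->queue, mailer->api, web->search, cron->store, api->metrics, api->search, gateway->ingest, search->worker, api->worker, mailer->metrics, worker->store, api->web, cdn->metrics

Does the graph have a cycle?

DFS with white/gray/black marking, starting from billing:
billing gray
  queue gray
  queue black
  metrics gray
    store gray
    store black
  metrics black
billing black
cron gray
  worker gray
    worker→store: store black — skip
  worker black
  cron→store: store black — skip
cron black
web gray
  search gray
    search→worker: worker black — skip
    search→metrics: metrics black — skip
    gateway gray
      gateway→cron: cron black — skip
      ingest gray
      ingest black
      mailer gray
        mailer→cron: cron black — skip
        mailer→metrics: metrics black — skip
        mailer→web: web is gray → back edge
Back edge found, so a cycle exists: web → search → gateway → mailer → web.

Yes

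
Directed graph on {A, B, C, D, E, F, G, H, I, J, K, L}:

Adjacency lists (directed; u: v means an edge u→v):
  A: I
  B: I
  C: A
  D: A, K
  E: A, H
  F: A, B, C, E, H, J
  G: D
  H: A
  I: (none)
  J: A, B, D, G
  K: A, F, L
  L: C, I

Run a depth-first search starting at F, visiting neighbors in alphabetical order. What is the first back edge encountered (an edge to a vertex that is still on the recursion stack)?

K→F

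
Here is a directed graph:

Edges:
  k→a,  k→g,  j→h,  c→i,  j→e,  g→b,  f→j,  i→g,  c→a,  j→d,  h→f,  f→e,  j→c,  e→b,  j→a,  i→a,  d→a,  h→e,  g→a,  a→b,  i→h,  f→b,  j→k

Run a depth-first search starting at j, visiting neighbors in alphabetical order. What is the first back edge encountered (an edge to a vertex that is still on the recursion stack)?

f->j

DFS from j (visiting neighbors in alphabetical order); mark gray on enter, black on exit:
j gray
  a gray
    b gray
    b black
  a black
  c gray
    c→a: a black — skip
    i gray
      i→a: a black — skip
      g gray
        g→a: a black — skip
        g→b: b black — skip
      g black
      h gray
        e gray
          e→b: b black — skip
        e black
        f gray
          f→b: b black — skip
          f→e: e black — skip
          f→j: j is gray → back edge
First back edge: f → j.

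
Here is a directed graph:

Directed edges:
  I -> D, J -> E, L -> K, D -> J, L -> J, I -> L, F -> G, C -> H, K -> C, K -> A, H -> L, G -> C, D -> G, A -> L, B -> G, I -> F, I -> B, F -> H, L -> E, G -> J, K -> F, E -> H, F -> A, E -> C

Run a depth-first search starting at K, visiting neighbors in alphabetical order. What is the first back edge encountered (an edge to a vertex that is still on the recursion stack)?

H→L

DFS from K (visiting neighbors in alphabetical order); mark gray on enter, black on exit:
K gray
  A gray
    L gray
      E gray
        C gray
          H gray
            H→L: L is gray → back edge
First back edge: H → L.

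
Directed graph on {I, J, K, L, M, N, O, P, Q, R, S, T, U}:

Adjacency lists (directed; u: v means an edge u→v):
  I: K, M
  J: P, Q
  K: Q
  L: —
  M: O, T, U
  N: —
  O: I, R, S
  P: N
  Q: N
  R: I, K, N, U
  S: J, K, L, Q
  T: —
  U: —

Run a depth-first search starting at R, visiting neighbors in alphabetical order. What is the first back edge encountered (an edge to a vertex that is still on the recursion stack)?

O→I

DFS from R (visiting neighbors in alphabetical order); mark gray on enter, black on exit:
R gray
  I gray
    K gray
      Q gray
        N gray
        N black
      Q black
    K black
    M gray
      O gray
        O→I: I is gray → back edge
First back edge: O → I.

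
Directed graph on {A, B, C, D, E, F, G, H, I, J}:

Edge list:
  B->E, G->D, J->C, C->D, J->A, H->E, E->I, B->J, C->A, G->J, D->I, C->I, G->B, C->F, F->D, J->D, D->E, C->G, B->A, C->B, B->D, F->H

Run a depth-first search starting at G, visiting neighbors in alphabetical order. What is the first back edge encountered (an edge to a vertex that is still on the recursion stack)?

DFS from G (visiting neighbors in alphabetical order); mark gray on enter, black on exit:
G gray
  B gray
    A gray
    A black
    D gray
      E gray
        I gray
        I black
      E black
      D→I: I black — skip
    D black
    B→E: E black — skip
    J gray
      J→A: A black — skip
      C gray
        C→A: A black — skip
        C→B: B is gray → back edge
First back edge: C → B.

C->B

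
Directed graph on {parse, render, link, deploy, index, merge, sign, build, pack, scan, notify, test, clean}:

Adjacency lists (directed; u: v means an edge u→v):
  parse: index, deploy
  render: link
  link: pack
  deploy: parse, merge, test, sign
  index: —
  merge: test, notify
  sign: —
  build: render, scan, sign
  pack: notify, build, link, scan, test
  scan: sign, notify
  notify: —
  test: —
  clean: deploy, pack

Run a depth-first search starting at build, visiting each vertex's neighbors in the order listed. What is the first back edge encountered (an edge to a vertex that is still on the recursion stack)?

DFS from build (visiting each vertex's neighbors in the order listed); mark gray on enter, black on exit:
build gray
  render gray
    link gray
      pack gray
        notify gray
        notify black
        pack→build: build is gray → back edge
First back edge: pack → build.

pack→build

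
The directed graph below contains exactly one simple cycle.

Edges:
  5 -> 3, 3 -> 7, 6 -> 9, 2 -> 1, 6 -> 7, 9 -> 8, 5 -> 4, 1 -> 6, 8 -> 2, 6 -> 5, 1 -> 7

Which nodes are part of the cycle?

1, 2, 6, 8, 9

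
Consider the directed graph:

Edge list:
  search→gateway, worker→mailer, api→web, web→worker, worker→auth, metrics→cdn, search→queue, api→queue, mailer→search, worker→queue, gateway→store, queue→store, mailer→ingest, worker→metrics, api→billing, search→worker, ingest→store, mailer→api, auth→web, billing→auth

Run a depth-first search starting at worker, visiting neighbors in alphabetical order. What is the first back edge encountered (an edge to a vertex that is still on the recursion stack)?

web->worker

DFS from worker (visiting neighbors in alphabetical order); mark gray on enter, black on exit:
worker gray
  auth gray
    web gray
      web→worker: worker is gray → back edge
First back edge: web → worker.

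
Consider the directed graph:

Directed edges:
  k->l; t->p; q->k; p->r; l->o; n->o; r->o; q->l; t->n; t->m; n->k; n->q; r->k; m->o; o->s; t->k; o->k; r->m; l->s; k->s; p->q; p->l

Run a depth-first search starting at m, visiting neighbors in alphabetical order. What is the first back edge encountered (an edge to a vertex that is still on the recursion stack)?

l→o

DFS from m (visiting neighbors in alphabetical order); mark gray on enter, black on exit:
m gray
  o gray
    k gray
      l gray
        l→o: o is gray → back edge
First back edge: l → o.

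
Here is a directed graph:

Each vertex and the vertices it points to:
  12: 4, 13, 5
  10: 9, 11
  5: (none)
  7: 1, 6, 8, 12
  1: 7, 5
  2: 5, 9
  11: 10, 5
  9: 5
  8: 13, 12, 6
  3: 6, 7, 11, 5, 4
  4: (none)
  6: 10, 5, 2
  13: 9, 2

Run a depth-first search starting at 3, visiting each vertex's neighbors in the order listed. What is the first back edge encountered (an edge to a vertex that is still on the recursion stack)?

DFS from 3 (visiting each vertex's neighbors in the order listed); mark gray on enter, black on exit:
3 gray
  6 gray
    10 gray
      9 gray
        5 gray
        5 black
      9 black
      11 gray
        11→10: 10 is gray → back edge
First back edge: 11 → 10.

11→10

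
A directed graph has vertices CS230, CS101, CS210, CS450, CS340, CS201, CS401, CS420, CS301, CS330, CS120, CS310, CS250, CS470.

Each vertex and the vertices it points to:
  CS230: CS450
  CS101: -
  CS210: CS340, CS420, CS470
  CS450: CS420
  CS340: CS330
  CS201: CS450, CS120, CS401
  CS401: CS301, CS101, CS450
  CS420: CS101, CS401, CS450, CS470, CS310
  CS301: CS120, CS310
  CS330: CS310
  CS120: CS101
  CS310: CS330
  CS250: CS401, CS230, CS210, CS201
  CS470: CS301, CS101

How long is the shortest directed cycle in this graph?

2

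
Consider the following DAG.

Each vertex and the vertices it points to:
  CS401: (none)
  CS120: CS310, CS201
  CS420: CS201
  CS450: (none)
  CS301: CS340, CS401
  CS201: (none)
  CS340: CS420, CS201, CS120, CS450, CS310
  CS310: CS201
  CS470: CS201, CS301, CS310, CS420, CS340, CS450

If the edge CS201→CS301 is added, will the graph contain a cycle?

Yes

Adding CS201→CS301 creates a cycle iff CS301 can already reach CS201.
Path from CS301: CS301 → CS340 → CS201.
So CS301 → … → CS201 → CS301 is a cycle.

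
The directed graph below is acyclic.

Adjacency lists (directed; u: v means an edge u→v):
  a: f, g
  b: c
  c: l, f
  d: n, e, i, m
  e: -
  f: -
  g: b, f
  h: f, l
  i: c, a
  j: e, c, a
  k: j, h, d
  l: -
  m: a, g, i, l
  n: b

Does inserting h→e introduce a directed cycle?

Adding h→e creates a cycle iff e can already reach h.
Explore from e: no path reaches h. The graph stays acyclic.

No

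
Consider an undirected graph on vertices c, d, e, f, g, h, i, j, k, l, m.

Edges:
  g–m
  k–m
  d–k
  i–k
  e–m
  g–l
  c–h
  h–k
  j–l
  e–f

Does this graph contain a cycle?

No

DFS, tracking each vertex's parent; an edge to a visited non-parent vertex closes a cycle.
Start from e:
visit e (parent –)
  visit m (parent e)
    visit g (parent m)
      visit l (parent g)
        l–g: parent, skip
        visit j (parent l)
          j–l: parent, skip
      g–m: parent, skip
    visit k (parent m)
      visit i (parent k)
        i–k: parent, skip
      k–m: parent, skip
      visit d (parent k)
        d–k: parent, skip
      visit h (parent k)
        visit c (parent h)
          c–h: parent, skip
        h–k: parent, skip
    m–e: parent, skip
  visit f (parent e)
    f–e: parent, skip
No non-parent visited neighbor found — the graph is a forest.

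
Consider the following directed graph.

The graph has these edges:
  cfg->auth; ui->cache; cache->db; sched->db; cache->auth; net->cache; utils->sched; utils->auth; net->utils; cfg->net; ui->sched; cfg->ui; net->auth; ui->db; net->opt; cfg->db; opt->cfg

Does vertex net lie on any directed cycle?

net is on a cycle iff net can reach itself via ≥1 edge.
net → opt → cfg → net — yes.

Yes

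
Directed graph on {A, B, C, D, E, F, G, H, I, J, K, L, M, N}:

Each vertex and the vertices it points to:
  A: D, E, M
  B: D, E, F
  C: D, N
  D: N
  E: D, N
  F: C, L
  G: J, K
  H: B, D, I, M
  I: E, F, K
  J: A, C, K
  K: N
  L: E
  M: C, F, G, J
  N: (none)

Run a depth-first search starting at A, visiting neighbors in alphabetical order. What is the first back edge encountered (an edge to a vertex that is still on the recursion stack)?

J->A

DFS from A (visiting neighbors in alphabetical order); mark gray on enter, black on exit:
A gray
  D gray
    N gray
    N black
  D black
  E gray
    E→D: D black — skip
    E→N: N black — skip
  E black
  M gray
    C gray
      C→D: D black — skip
      C→N: N black — skip
    C black
    F gray
      F→C: C black — skip
      L gray
        L→E: E black — skip
      L black
    F black
    G gray
      J gray
        J→A: A is gray → back edge
First back edge: J → A.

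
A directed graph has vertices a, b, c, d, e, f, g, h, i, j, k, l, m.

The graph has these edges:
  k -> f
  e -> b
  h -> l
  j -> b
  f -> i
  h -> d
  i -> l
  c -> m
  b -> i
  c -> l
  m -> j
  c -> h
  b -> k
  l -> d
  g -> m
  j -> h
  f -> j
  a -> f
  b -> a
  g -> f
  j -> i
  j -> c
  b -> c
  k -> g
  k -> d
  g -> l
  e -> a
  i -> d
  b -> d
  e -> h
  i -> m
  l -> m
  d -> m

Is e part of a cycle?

No

e lies on a cycle iff there is a path from e back to itself.
Exploring from e, it never reaches itself; equivalently, its strongly connected component is a singleton.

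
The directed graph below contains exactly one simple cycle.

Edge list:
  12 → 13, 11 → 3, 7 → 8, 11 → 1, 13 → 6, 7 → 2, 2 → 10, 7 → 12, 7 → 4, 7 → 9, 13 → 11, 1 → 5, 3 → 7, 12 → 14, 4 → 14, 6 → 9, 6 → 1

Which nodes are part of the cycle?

DFS with gray/black marking from 3:
3 gray
  7 gray
    4 gray
      14 gray
      14 black
    4 black
    9 gray
    9 black
    12 gray
      13 gray
        11 gray
          11→3: 3 is gray → back edge
Back edge closes the cycle 3 → 7 → 12 → 13 → 11 → 3; its vertices are {3, 7, 11, 12, 13}.

3, 7, 11, 12, 13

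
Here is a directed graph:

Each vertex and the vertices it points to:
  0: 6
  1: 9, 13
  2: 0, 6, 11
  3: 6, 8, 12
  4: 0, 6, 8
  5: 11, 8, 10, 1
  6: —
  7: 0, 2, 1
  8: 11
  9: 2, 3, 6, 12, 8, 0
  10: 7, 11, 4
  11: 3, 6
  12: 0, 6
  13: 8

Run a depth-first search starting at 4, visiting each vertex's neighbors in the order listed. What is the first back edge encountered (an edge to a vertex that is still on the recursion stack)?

DFS from 4 (visiting each vertex's neighbors in the order listed); mark gray on enter, black on exit:
4 gray
  0 gray
    6 gray
    6 black
  0 black
  4→6: 6 black — skip
  8 gray
    11 gray
      3 gray
        3→6: 6 black — skip
        3→8: 8 is gray → back edge
First back edge: 3 → 8.

3->8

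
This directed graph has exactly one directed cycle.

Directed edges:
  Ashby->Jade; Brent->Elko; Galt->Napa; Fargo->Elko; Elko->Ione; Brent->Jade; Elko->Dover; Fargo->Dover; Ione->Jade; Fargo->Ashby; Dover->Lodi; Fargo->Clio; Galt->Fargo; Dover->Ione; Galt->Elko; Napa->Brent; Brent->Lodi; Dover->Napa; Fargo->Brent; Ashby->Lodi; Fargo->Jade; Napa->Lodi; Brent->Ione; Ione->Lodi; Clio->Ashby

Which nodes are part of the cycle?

DFS with gray/black marking from Napa:
Napa gray
  Brent gray
    Elko gray
      Dover gray
        Ione gray
          Lodi gray
          Lodi black
          Jade gray
          Jade black
        Ione black
        Dover→Napa: Napa is gray → back edge
Back edge closes the cycle Napa → Brent → Elko → Dover → Napa; its vertices are {Elko, Napa, Brent, Dover}.

Elko, Napa, Brent, Dover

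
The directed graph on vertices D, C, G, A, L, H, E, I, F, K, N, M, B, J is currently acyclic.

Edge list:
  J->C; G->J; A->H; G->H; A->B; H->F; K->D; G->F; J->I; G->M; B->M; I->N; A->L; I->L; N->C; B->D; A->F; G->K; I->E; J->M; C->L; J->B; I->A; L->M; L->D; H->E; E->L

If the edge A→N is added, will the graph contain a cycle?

No

Adding A→N creates a cycle iff N can already reach A.
Explore from N: no path reaches A. The graph stays acyclic.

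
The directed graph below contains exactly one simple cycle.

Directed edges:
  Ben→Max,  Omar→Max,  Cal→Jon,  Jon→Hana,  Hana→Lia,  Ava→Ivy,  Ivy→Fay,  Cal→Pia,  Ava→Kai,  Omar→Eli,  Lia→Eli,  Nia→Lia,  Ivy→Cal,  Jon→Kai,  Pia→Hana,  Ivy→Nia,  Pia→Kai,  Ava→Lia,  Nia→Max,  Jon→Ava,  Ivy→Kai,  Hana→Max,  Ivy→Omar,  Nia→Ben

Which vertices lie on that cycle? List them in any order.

Ava, Cal, Ivy, Jon

DFS with gray/black marking from Ava:
Ava gray
  Lia gray
    Eli gray
    Eli black
  Lia black
  Ivy gray
    Fay gray
    Fay black
    Nia gray
      Ben gray
        Max gray
        Max black
      Ben black
      Nia→Max: Max black — skip
      Nia→Lia: Lia black — skip
    Nia black
    Cal gray
      Pia gray
        Kai gray
        Kai black
        Hana gray
          Hana→Max: Max black — skip
          Hana→Lia: Lia black — skip
        Hana black
      Pia black
      Jon gray
        Jon→Hana: Hana black — skip
        Jon→Kai: Kai black — skip
        Jon→Ava: Ava is gray → back edge
Back edge closes the cycle Ava → Ivy → Cal → Jon → Ava; its vertices are {Ava, Cal, Ivy, Jon}.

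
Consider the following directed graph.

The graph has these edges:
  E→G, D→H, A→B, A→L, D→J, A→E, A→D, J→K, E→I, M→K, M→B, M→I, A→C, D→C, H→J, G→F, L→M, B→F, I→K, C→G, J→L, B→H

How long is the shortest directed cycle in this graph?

For each vertex v, BFS finds the shortest path from v back to v.
The shortest such closed walk is B → H → J → L → M → B, length 5.

5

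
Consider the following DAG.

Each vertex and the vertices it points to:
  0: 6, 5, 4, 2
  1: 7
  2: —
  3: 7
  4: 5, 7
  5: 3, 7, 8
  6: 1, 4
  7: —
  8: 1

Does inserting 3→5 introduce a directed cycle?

Adding 3→5 creates a cycle iff 5 can already reach 3.
Path from 5: 5 → 3.
So 5 → … → 3 → 5 is a cycle.

Yes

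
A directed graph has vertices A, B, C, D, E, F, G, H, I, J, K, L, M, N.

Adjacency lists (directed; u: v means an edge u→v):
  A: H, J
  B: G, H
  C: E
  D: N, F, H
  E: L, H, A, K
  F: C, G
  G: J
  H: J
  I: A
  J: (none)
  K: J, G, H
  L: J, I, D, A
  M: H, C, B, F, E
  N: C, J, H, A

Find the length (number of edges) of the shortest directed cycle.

For each vertex v, BFS finds the shortest path from v back to v.
The shortest such closed walk is F → C → E → L → D → F, length 5.

5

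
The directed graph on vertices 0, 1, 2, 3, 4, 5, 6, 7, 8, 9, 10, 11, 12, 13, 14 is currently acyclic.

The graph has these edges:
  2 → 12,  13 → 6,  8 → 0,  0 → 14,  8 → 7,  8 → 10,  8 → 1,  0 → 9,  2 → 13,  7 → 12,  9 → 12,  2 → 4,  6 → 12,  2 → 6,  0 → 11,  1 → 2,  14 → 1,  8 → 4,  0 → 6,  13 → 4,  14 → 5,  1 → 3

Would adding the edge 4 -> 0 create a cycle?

Yes

Adding 4→0 creates a cycle iff 0 can already reach 4.
Path from 0: 0 → 14 → 1 → 2 → 4.
So 0 → … → 4 → 0 is a cycle.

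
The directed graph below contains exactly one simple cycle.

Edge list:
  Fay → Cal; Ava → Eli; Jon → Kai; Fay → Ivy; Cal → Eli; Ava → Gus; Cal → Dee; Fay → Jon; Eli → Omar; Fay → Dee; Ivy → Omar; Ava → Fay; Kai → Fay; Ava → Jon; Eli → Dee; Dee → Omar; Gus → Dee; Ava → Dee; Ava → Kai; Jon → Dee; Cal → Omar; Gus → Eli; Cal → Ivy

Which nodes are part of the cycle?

Fay, Jon, Kai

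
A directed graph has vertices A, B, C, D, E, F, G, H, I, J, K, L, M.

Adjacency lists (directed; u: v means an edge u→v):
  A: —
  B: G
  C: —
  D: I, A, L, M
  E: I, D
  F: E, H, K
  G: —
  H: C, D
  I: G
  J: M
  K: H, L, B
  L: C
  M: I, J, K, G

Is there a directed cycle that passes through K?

Yes

K is on a cycle iff K can reach itself via ≥1 edge.
K → H → D → M → K — yes.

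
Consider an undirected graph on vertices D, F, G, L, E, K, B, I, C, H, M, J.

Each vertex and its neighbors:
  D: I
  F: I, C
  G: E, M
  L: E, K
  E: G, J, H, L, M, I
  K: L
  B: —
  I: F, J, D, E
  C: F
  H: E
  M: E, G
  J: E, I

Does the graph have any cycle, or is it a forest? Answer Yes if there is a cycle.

DFS, tracking each vertex's parent; an edge to a visited non-parent vertex closes a cycle.
Start from B:
visit B (parent –)
visit D (parent –)
  visit I (parent D)
    visit F (parent I)
      F–I: parent, skip
      visit C (parent F)
        C–F: parent, skip
    visit J (parent I)
      visit E (parent J)
        visit G (parent E)
          G–E: parent, skip
          visit M (parent G)
            M–E: E visited and ≠ parent → cycle
Cycle: E – G – M – E.

Yes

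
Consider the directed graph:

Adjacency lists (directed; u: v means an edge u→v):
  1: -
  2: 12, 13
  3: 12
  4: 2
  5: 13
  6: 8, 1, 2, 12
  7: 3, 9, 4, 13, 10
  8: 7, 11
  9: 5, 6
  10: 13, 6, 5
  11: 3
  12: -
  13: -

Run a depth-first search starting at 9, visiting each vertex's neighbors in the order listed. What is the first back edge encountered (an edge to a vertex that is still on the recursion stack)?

7->9

DFS from 9 (visiting each vertex's neighbors in the order listed); mark gray on enter, black on exit:
9 gray
  5 gray
    13 gray
    13 black
  5 black
  6 gray
    8 gray
      7 gray
        3 gray
          12 gray
          12 black
        3 black
        7→9: 9 is gray → back edge
First back edge: 7 → 9.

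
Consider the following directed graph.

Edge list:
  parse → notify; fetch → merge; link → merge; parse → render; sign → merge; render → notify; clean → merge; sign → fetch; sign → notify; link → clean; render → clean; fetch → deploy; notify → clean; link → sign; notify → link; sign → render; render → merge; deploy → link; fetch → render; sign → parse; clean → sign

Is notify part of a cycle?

Yes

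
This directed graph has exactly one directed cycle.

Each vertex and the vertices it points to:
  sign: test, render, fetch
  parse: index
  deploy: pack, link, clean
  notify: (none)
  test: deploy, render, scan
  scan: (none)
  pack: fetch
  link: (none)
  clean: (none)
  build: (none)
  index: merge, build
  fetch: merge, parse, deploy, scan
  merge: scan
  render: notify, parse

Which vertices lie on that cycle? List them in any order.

pack, fetch, deploy

DFS with gray/black marking from deploy:
deploy gray
  pack gray
    fetch gray
      merge gray
        scan gray
        scan black
      merge black
      parse gray
        index gray
          index→merge: merge black — skip
          build gray
          build black
        index black
      parse black
      fetch→deploy: deploy is gray → back edge
Back edge closes the cycle deploy → pack → fetch → deploy; its vertices are {pack, fetch, deploy}.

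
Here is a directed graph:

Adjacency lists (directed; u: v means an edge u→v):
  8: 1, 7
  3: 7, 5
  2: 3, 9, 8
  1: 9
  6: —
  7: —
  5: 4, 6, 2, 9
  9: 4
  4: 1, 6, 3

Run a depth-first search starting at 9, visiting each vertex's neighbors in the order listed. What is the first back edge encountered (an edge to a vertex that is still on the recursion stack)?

DFS from 9 (visiting each vertex's neighbors in the order listed); mark gray on enter, black on exit:
9 gray
  4 gray
    1 gray
      1→9: 9 is gray → back edge
First back edge: 1 → 9.

1→9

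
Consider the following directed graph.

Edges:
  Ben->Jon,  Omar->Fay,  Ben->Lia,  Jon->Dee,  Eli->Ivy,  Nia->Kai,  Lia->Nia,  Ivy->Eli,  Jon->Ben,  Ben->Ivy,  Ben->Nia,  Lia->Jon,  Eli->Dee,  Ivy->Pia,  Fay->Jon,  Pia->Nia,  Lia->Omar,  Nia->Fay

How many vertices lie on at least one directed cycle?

A vertex is on a directed cycle iff it belongs to a strongly connected component of size ≥ 2 (or has a self-loop).
The vertices on cycles are {Ben, Eli, Fay, Ivy, Jon, Lia, Nia, Pia, Omar} — 9 in total.

9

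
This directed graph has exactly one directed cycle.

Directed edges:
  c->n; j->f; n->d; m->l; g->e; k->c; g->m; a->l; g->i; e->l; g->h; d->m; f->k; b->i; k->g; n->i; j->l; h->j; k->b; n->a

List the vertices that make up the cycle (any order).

f, g, h, j, k

DFS with gray/black marking from k:
k gray
  c gray
    n gray
      d gray
        m gray
          l gray
          l black
        m black
      d black
      a gray
        a→l: l black — skip
      a black
      i gray
      i black
    n black
  c black
  b gray
    b→i: i black — skip
  b black
  g gray
    g→i: i black — skip
    e gray
      e→l: l black — skip
    e black
    g→m: m black — skip
    h gray
      j gray
        j→l: l black — skip
        f gray
          f→k: k is gray → back edge
Back edge closes the cycle k → g → h → j → f → k; its vertices are {f, g, h, j, k}.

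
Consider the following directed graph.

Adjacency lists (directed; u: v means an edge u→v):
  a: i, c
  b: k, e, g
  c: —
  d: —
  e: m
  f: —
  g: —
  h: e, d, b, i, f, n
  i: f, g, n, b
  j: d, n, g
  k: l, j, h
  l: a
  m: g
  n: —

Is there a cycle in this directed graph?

DFS with white/gray/black marking, starting from d:
d gray
d black
a gray
  i gray
    f gray
    f black
    g gray
    g black
    n gray
    n black
    b gray
      k gray
        l gray
          l→a: a is gray → back edge
Back edge found, so a cycle exists: a → i → b → k → l → a.

Yes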